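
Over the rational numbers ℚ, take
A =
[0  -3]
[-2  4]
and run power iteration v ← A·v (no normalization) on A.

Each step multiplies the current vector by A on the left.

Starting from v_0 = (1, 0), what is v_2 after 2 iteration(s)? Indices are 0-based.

v_2 = (6, -8)

v_0 = (1, 0).
v_1 = A·v_0 = (0, -2).
v_2 = A·v_1 = (6, -8).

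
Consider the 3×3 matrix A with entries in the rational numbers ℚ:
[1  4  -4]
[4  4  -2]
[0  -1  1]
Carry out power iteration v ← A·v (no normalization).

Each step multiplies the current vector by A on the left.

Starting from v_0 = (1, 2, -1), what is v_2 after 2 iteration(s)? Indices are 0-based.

v_0 = (1, 2, -1).
v_1 = A·v_0 = (13, 14, -3).
v_2 = A·v_1 = (81, 114, -17).

v_2 = (81, 114, -17)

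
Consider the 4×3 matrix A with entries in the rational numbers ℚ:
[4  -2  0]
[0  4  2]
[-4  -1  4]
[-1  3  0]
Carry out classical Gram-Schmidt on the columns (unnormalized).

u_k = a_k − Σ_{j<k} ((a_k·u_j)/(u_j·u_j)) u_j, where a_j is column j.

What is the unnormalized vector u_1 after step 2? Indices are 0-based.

u_1 = (-38/33, 4, -61/33, 92/33)

Step 1: u_0 = a_0 = (4, 0, -4, -1).
Step 2: u_1 = a_1 − (-7/33)·u_0 = (-38/33, 4, -61/33, 92/33).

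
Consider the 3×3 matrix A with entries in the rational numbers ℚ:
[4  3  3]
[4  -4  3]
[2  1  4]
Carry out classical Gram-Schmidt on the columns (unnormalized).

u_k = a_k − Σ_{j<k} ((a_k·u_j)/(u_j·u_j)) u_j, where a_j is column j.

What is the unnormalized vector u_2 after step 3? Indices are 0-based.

u_2 = (-210/233, -35/233, 490/233)

Step 1: u_0 = a_0 = (4, 4, 2).
Step 2: u_1 = a_1 − (-1/18)·u_0 = (29/9, -34/9, 10/9).
Step 3: u_2 = a_2 − (8/9)·u_0 − (25/233)·u_1 = (-210/233, -35/233, 490/233).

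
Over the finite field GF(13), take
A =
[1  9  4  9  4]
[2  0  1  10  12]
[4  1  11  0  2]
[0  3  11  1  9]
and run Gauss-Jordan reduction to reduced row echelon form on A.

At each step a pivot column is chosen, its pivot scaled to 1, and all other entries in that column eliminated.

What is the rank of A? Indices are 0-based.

rank = 4

step 1: normalize row 0 (÷1) = (1, 9, 4, 9, 4)
  row 1: subtract 2×row0 = (0, 8, 6, 5, 4)
  row 2: subtract 4×row0 = (0, 4, 8, 3, 12)
step 2: normalize row 1 (÷8) = (0, 1, 4, 12, 7)
  row 0: subtract 9×row1 = (1, 0, 7, 5, 6)
  row 2: subtract 4×row1 = (0, 0, 5, 7, 10)
  row 3: subtract 3×row1 = (0, 0, 12, 4, 1)
step 3: normalize row 2 (÷5) = (0, 0, 1, 4, 2)
  row 0: subtract 7×row2 = (1, 0, 0, 3, 5)
  row 1: subtract 4×row2 = (0, 1, 0, 9, 12)
  row 3: subtract 12×row2 = (0, 0, 0, 8, 3)
step 4: normalize row 3 (÷8) = (0, 0, 0, 1, 2)
  row 0: subtract 3×row3 = (1, 0, 0, 0, 12)
  row 1: subtract 9×row3 = (0, 1, 0, 0, 7)
  row 2: subtract 4×row3 = (0, 0, 1, 0, 7)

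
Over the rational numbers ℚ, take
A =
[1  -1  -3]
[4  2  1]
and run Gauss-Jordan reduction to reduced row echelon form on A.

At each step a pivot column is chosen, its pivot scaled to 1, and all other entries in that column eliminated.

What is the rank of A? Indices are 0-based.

rank = 2

[1] R0 /= 1  ⇒  (1, -1, -3)
     R1 -= 4·R0  ⇒  (0, 6, 13)
[2] R1 /= 6  ⇒  (0, 1, 13/6)
     R0 -= -1·R1  ⇒  (1, 0, -5/6)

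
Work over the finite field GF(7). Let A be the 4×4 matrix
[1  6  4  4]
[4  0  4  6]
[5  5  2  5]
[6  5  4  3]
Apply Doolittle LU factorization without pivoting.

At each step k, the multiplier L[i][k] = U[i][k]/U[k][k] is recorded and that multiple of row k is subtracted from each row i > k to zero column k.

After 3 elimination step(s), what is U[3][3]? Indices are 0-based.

U[3][3] = 5

Step 1: pivot at (0,0) is 1.
  row1 ← row1 − (4)·row0  ⇒  L[1][0]=4, U row1=(0, 4, 2, 4)
  row2 ← row2 − (5)·row0  ⇒  L[2][0]=5, U row2=(0, 3, 3, 6)
  row3 ← row3 − (6)·row0  ⇒  L[3][0]=6, U row3=(0, 4, 1, 0)
Step 2: pivot at (1,1) is 4.
  row2 ← row2 − (6)·row1  ⇒  L[2][1]=6, U row2=(0, 0, 5, 3)
  row3 ← row3 − (1)·row1  ⇒  L[3][1]=1, U row3=(0, 0, 6, 3)
Step 3: pivot at (2,2) is 5.
  row3 ← row3 − (4)·row2  ⇒  L[3][2]=4, U row3=(0, 0, 0, 5)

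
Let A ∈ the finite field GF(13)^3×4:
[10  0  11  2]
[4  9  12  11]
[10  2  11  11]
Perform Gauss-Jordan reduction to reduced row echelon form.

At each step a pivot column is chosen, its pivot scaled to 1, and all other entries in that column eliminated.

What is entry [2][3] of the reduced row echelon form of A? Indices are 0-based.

M[2][3] = 2

[1] R0 /= 10  ⇒  (1, 0, 5, 8)
     R1 -= 4·R0  ⇒  (0, 9, 5, 5)
     R2 -= 10·R0  ⇒  (0, 2, 0, 9)
[2] R1 /= 9  ⇒  (0, 1, 2, 2)
     R2 -= 2·R1  ⇒  (0, 0, 9, 5)
[3] R2 /= 9  ⇒  (0, 0, 1, 2)
     R0 -= 5·R2  ⇒  (1, 0, 0, 11)
     R1 -= 2·R2  ⇒  (0, 1, 0, 11)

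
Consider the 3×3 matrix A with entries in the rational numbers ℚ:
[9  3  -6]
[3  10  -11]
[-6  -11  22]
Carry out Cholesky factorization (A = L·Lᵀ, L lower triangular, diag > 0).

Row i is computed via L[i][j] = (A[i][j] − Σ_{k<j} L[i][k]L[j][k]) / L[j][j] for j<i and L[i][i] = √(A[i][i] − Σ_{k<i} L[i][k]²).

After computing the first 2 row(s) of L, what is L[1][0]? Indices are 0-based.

L[1][0] = 1

Step 1: L[0][0] = √(9) = 3.
  L[1][0] = (3) / L[0][0] = 1.
Step 2: L[1][1] = √(9) = 3.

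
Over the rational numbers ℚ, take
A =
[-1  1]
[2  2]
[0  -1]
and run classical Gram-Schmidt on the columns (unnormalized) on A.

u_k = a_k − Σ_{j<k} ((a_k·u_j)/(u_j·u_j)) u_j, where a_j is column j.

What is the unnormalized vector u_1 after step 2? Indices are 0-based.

u_1 = (8/5, 4/5, -1)

Step 1: u_0 = a_0 = (-1, 2, 0).
Step 2: u_1 = a_1 − (3/5)·u_0 = (8/5, 4/5, -1).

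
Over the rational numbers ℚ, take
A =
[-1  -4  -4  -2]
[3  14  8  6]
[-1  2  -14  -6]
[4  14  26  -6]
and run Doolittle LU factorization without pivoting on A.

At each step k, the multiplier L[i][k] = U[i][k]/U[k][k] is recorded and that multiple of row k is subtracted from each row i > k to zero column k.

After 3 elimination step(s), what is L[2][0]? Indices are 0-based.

Step 1: pivot at (0,0) is -1.
  row1 ← row1 − (-3)·row0  ⇒  L[1][0]=-3, U row1=(0, 2, -4, 0)
  row2 ← row2 − (1)·row0  ⇒  L[2][0]=1, U row2=(0, 6, -10, -4)
  row3 ← row3 − (-4)·row0  ⇒  L[3][0]=-4, U row3=(0, -2, 10, -14)
Step 2: pivot at (1,1) is 2.
  row2 ← row2 − (3)·row1  ⇒  L[2][1]=3, U row2=(0, 0, 2, -4)
  row3 ← row3 − (-1)·row1  ⇒  L[3][1]=-1, U row3=(0, 0, 6, -14)
Step 3: pivot at (2,2) is 2.
  row3 ← row3 − (3)·row2  ⇒  L[3][2]=3, U row3=(0, 0, 0, -2)

L[2][0] = 1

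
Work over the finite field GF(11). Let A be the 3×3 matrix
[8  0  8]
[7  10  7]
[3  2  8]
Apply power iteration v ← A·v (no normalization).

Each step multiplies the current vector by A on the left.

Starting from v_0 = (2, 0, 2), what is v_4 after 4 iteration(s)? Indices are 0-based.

v_4 = (9, 3, 9)

v_0 = (2, 0, 2).
v_1 = A·v_0 = (10, 6, 0).
v_2 = A·v_1 = (3, 9, 9).
v_3 = A·v_2 = (8, 9, 0).
v_4 = A·v_3 = (9, 3, 9).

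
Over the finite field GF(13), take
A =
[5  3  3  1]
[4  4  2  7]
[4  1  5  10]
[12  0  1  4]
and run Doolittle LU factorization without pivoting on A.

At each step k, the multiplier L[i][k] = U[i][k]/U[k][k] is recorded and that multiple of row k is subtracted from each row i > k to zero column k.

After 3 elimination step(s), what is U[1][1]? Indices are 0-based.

U[1][1] = 12

[col 0] pivot 5
  R1 -= 6*R0 → (0, 12, 10, 1)  (L[1][0] := 6)
  R2 -= 6*R0 → (0, 9, 0, 4)  (L[2][0] := 6)
  R3 -= 5*R0 → (0, 11, 12, 12)  (L[3][0] := 5)
[col 1] pivot 12
  R2 -= 4*R1 → (0, 0, 12, 0)  (L[2][1] := 4)
  R3 -= 2*R1 → (0, 0, 5, 10)  (L[3][1] := 2)
[col 2] pivot 12
  R3 -= 8*R2 → (0, 0, 0, 10)  (L[3][2] := 8)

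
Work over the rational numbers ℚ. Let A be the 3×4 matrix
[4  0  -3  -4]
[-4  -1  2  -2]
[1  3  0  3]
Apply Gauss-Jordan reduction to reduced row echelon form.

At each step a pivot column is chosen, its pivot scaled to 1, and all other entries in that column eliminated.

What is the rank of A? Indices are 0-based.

rank = 3

pivot(0,0)=4: scale R0 → (1, 0, -3/4, -1)
  clear (1,0): R1 −= (-4)R0 → (0, -1, -1, -6)
  clear (2,0): R2 −= (1)R0 → (0, 3, 3/4, 4)
pivot(1,1)=-1: scale R1 → (0, 1, 1, 6)
  clear (2,1): R2 −= (3)R1 → (0, 0, -9/4, -14)
pivot(2,2)=-9/4: scale R2 → (0, 0, 1, 56/9)
  clear (0,2): R0 −= (-3/4)R2 → (1, 0, 0, 11/3)
  clear (1,2): R1 −= (1)R2 → (0, 1, 0, -2/9)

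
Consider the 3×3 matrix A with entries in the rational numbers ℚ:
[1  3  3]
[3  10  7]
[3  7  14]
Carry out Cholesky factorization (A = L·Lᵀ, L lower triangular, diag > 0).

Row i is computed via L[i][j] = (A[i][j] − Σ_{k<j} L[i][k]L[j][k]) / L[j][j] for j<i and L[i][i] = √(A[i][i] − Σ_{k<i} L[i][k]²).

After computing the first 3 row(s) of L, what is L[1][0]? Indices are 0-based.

L[1][0] = 3

Step 1: L[0][0] = √(1) = 1.
  L[1][0] = (3) / L[0][0] = 3.
Step 2: L[1][1] = √(1) = 1.
  L[2][0] = (3) / L[0][0] = 3.
  L[2][1] = (-2) / L[1][1] = -2.
Step 3: L[2][2] = √(1) = 1.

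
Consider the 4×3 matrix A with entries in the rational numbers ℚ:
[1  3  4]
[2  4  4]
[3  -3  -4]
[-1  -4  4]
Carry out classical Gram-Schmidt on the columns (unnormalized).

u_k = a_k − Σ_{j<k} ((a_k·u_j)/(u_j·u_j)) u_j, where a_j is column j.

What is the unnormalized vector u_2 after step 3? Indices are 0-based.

u_2 = (1024/357, 1004/357, -16/17, 2024/357)

Step 1: u_0 = a_0 = (1, 2, 3, -1).
Step 2: u_1 = a_1 − (2/5)·u_0 = (13/5, 16/5, -21/5, -18/5).
Step 3: u_2 = a_2 − (-4/15)·u_0 − (64/119)·u_1 = (1024/357, 1004/357, -16/17, 2024/357).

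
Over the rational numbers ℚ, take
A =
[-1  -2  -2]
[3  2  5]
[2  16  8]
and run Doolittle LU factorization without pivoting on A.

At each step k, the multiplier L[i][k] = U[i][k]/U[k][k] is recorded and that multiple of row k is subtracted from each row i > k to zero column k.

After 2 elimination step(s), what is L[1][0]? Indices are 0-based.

L[1][0] = -3

k=0: U[0][0]=-1
  eliminate (1,0): mult=-3, new row 1: (0, -4, -1); set L[1][0]=-3
  eliminate (2,0): mult=-2, new row 2: (0, 12, 4); set L[2][0]=-2
k=1: U[1][1]=-4
  eliminate (2,1): mult=-3, new row 2: (0, 0, 1); set L[2][1]=-3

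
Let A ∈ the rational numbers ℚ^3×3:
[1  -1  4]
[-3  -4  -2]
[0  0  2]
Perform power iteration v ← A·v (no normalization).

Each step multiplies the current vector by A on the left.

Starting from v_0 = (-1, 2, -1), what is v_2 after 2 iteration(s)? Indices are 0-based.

v_0 = (-1, 2, -1).
v_1 = A·v_0 = (-7, -3, -2).
v_2 = A·v_1 = (-12, 37, -4).

v_2 = (-12, 37, -4)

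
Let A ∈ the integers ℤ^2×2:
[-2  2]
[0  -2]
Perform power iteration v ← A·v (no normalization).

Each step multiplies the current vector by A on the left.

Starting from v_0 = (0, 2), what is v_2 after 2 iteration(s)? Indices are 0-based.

v_2 = (-16, 8)

v_0 = (0, 2).
v_1 = A·v_0 = (4, -4).
v_2 = A·v_1 = (-16, 8).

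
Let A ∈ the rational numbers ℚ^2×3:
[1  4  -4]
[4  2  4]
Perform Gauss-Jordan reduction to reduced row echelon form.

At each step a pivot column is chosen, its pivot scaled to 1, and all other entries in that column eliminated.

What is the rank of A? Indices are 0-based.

rank = 2

step 1: normalize row 0 (÷1) = (1, 4, -4)
  row 1: subtract 4×row0 = (0, -14, 20)
step 2: normalize row 1 (÷-14) = (0, 1, -10/7)
  row 0: subtract 4×row1 = (1, 0, 12/7)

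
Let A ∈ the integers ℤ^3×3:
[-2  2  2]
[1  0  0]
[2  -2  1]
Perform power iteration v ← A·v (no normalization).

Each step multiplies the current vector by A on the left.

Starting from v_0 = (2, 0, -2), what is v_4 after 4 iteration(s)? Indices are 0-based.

v_4 = (340, -100, -202)

v_0 = (2, 0, -2).
v_1 = A·v_0 = (-8, 2, 2).
v_2 = A·v_1 = (24, -8, -18).
v_3 = A·v_2 = (-100, 24, 46).
v_4 = A·v_3 = (340, -100, -202).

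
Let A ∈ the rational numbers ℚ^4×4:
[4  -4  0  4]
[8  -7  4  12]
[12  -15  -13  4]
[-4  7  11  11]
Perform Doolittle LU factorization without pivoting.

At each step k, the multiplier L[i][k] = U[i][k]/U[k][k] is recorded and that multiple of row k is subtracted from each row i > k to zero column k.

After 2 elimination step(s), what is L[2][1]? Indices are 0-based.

[col 0] pivot 4
  R1 -= 2*R0 → (0, 1, 4, 4)  (L[1][0] := 2)
  R2 -= 3*R0 → (0, -3, -13, -8)  (L[2][0] := 3)
  R3 -= -1*R0 → (0, 3, 11, 15)  (L[3][0] := -1)
[col 1] pivot 1
  R2 -= -3*R1 → (0, 0, -1, 4)  (L[2][1] := -3)
  R3 -= 3*R1 → (0, 0, -1, 3)  (L[3][1] := 3)

L[2][1] = -3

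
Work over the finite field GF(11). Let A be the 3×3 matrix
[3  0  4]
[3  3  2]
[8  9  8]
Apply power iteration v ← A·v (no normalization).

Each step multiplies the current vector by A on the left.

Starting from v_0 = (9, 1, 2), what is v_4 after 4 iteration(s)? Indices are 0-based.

v_0 = (9, 1, 2).
v_1 = A·v_0 = (2, 1, 9).
v_2 = A·v_1 = (9, 5, 9).
v_3 = A·v_2 = (8, 5, 2).
v_4 = A·v_3 = (10, 10, 4).

v_4 = (10, 10, 4)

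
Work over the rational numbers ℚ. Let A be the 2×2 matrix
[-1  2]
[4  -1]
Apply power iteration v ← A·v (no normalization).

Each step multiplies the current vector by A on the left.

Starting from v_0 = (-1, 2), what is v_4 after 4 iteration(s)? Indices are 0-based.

v_0 = (-1, 2).
v_1 = A·v_0 = (5, -6).
v_2 = A·v_1 = (-17, 26).
v_3 = A·v_2 = (69, -94).
v_4 = A·v_3 = (-257, 370).

v_4 = (-257, 370)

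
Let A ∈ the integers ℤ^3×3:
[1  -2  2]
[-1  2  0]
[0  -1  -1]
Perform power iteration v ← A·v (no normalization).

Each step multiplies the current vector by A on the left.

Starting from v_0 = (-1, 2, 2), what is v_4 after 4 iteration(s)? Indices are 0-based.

v_0 = (-1, 2, 2).
v_1 = A·v_0 = (-1, 5, -4).
v_2 = A·v_1 = (-19, 11, -1).
v_3 = A·v_2 = (-43, 41, -10).
v_4 = A·v_3 = (-145, 125, -31).

v_4 = (-145, 125, -31)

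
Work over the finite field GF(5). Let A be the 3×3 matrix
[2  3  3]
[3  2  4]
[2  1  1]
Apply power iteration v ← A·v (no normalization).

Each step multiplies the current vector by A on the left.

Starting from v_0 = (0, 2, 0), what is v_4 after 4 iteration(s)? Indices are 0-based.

v_4 = (3, 1, 4)

v_0 = (0, 2, 0).
v_1 = A·v_0 = (1, 4, 2).
v_2 = A·v_1 = (0, 4, 3).
v_3 = A·v_2 = (1, 0, 2).
v_4 = A·v_3 = (3, 1, 4).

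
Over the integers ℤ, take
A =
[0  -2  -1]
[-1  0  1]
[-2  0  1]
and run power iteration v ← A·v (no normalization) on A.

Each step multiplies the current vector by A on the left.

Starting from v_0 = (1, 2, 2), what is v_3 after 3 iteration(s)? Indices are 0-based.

v_3 = (-24, 14, 16)

v_0 = (1, 2, 2).
v_1 = A·v_0 = (-6, 1, 0).
v_2 = A·v_1 = (-2, 6, 12).
v_3 = A·v_2 = (-24, 14, 16).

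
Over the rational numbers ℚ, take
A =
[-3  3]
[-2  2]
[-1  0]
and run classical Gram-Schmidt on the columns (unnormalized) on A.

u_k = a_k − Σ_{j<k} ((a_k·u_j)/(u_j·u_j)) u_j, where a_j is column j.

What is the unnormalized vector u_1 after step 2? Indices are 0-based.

u_1 = (3/14, 1/7, -13/14)

Step 1: u_0 = a_0 = (-3, -2, -1).
Step 2: u_1 = a_1 − (-13/14)·u_0 = (3/14, 1/7, -13/14).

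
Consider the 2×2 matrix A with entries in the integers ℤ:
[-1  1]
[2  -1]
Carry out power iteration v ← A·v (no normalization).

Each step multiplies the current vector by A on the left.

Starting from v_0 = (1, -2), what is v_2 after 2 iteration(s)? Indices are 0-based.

v_2 = (7, -10)

v_0 = (1, -2).
v_1 = A·v_0 = (-3, 4).
v_2 = A·v_1 = (7, -10).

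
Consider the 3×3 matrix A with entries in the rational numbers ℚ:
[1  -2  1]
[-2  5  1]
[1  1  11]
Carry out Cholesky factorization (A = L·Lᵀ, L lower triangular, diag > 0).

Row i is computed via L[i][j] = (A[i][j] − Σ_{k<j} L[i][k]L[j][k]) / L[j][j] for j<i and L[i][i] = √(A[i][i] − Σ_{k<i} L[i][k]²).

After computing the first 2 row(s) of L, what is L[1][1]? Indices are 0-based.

L[1][1] = 1

Step 1: L[0][0] = √(1) = 1.
  L[1][0] = (-2) / L[0][0] = -2.
Step 2: L[1][1] = √(1) = 1.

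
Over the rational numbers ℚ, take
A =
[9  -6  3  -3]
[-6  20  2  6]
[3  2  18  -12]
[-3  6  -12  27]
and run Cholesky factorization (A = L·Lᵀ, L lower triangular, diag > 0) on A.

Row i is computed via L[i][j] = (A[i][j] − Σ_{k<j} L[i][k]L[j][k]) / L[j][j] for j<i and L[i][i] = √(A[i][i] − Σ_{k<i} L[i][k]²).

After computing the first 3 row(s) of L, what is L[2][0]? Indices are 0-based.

Step 1: L[0][0] = √(9) = 3.
  L[1][0] = (-6) / L[0][0] = -2.
Step 2: L[1][1] = √(16) = 4.
  L[2][0] = (3) / L[0][0] = 1.
  L[2][1] = (4) / L[1][1] = 1.
Step 3: L[2][2] = √(16) = 4.

L[2][0] = 1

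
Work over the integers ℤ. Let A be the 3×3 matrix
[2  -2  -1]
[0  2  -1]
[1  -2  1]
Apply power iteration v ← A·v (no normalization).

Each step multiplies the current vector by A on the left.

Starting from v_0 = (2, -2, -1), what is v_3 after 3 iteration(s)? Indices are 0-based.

v_3 = (40, -42, 61)

v_0 = (2, -2, -1).
v_1 = A·v_0 = (9, -3, 5).
v_2 = A·v_1 = (19, -11, 20).
v_3 = A·v_2 = (40, -42, 61).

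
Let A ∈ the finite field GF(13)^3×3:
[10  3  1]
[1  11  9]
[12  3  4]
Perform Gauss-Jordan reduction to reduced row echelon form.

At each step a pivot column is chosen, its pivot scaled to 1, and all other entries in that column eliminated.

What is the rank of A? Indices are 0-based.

pivot(0,0)=10: scale R0 → (1, 12, 4)
  clear (1,0): R1 −= (1)R0 → (0, 12, 5)
  clear (2,0): R2 −= (12)R0 → (0, 2, 8)
pivot(1,1)=12: scale R1 → (0, 1, 8)
  clear (0,1): R0 −= (12)R1 → (1, 0, 12)
  clear (2,1): R2 −= (2)R1 → (0, 0, 5)
pivot(2,2)=5: scale R2 → (0, 0, 1)
  clear (0,2): R0 −= (12)R2 → (1, 0, 0)
  clear (1,2): R1 −= (8)R2 → (0, 1, 0)

rank = 3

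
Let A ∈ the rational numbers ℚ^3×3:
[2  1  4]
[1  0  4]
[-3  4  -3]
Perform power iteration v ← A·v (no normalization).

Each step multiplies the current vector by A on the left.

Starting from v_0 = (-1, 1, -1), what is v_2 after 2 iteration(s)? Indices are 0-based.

v_2 = (25, 35, -35)

v_0 = (-1, 1, -1).
v_1 = A·v_0 = (-5, -5, 10).
v_2 = A·v_1 = (25, 35, -35).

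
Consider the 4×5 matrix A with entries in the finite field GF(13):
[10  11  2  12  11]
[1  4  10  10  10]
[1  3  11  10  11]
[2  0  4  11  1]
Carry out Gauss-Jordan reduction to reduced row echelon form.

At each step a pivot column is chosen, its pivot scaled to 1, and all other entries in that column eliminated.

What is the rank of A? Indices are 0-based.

rank = 4

pivot(0,0)=10: scale R0 → (1, 5, 8, 9, 5)
  clear (1,0): R1 −= (1)R0 → (0, 12, 2, 1, 5)
  clear (2,0): R2 −= (1)R0 → (0, 11, 3, 1, 6)
  clear (3,0): R3 −= (2)R0 → (0, 3, 1, 6, 4)
pivot(1,1)=12: scale R1 → (0, 1, 11, 12, 8)
  clear (0,1): R0 −= (5)R1 → (1, 0, 5, 1, 4)
  clear (2,1): R2 −= (11)R1 → (0, 0, 12, 12, 9)
  clear (3,1): R3 −= (3)R1 → (0, 0, 7, 9, 6)
pivot(2,2)=12: scale R2 → (0, 0, 1, 1, 4)
  clear (0,2): R0 −= (5)R2 → (1, 0, 0, 9, 10)
  clear (1,2): R1 −= (11)R2 → (0, 1, 0, 1, 3)
  clear (3,2): R3 −= (7)R2 → (0, 0, 0, 2, 4)
pivot(3,3)=2: scale R3 → (0, 0, 0, 1, 2)
  clear (0,3): R0 −= (9)R3 → (1, 0, 0, 0, 5)
  clear (1,3): R1 −= (1)R3 → (0, 1, 0, 0, 1)
  clear (2,3): R2 −= (1)R3 → (0, 0, 1, 0, 2)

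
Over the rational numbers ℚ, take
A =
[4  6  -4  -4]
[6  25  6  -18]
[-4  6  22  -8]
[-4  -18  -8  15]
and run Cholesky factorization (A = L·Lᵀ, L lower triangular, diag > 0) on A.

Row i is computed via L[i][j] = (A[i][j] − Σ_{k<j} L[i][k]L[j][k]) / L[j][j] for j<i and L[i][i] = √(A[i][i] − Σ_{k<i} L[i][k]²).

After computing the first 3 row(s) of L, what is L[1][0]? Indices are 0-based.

L[1][0] = 3

Step 1: L[0][0] = √(4) = 2.
  L[1][0] = (6) / L[0][0] = 3.
Step 2: L[1][1] = √(16) = 4.
  L[2][0] = (-4) / L[0][0] = -2.
  L[2][1] = (12) / L[1][1] = 3.
Step 3: L[2][2] = √(9) = 3.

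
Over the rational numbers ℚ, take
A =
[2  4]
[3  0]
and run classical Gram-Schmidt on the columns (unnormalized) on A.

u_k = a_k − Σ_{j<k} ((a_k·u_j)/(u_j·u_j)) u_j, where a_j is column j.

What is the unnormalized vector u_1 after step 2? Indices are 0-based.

u_1 = (36/13, -24/13)

Step 1: u_0 = a_0 = (2, 3).
Step 2: u_1 = a_1 − (8/13)·u_0 = (36/13, -24/13).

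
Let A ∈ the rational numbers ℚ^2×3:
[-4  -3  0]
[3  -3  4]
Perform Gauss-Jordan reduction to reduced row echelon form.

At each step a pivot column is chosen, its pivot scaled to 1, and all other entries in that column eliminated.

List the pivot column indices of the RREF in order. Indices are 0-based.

step 1: normalize row 0 (÷-4) = (1, 3/4, 0)
  row 1: subtract 3×row0 = (0, -21/4, 4)
step 2: normalize row 1 (÷-21/4) = (0, 1, -16/21)
  row 0: subtract 3/4×row1 = (1, 0, 4/7)

pivot columns: 0, 1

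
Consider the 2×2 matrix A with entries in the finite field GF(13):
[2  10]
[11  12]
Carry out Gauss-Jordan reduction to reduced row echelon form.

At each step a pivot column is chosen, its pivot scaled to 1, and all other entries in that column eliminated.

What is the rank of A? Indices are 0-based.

pivot(0,0)=2: scale R0 → (1, 5)
  clear (1,0): R1 −= (11)R0 → (0, 9)
pivot(1,1)=9: scale R1 → (0, 1)
  clear (0,1): R0 −= (5)R1 → (1, 0)

rank = 2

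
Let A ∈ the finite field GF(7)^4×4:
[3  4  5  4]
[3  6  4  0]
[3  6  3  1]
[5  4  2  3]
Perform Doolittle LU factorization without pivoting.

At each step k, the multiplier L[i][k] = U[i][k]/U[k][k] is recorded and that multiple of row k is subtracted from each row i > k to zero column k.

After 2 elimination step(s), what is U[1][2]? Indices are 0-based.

k=0: U[0][0]=3
  eliminate (1,0): mult=1, new row 1: (0, 2, 6, 3); set L[1][0]=1
  eliminate (2,0): mult=1, new row 2: (0, 2, 5, 4); set L[2][0]=1
  eliminate (3,0): mult=4, new row 3: (0, 2, 3, 1); set L[3][0]=4
k=1: U[1][1]=2
  eliminate (2,1): mult=1, new row 2: (0, 0, 6, 1); set L[2][1]=1
  eliminate (3,1): mult=1, new row 3: (0, 0, 4, 5); set L[3][1]=1

U[1][2] = 6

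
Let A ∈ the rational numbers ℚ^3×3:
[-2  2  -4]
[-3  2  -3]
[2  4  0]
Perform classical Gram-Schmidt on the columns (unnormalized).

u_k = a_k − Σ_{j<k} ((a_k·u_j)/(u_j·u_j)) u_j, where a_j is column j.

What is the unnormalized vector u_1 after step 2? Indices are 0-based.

u_1 = (30/17, 28/17, 72/17)

Step 1: u_0 = a_0 = (-2, -3, 2).
Step 2: u_1 = a_1 − (-2/17)·u_0 = (30/17, 28/17, 72/17).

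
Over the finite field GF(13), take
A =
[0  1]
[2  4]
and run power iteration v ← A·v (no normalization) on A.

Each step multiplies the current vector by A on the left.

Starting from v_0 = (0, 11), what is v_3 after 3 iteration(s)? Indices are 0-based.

v_0 = (0, 11).
v_1 = A·v_0 = (11, 5).
v_2 = A·v_1 = (5, 3).
v_3 = A·v_2 = (3, 9).

v_3 = (3, 9)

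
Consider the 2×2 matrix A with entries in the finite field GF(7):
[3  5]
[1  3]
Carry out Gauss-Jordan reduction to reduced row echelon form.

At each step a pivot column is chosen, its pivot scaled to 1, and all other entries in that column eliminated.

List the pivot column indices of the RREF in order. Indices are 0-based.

[1] R0 /= 3  ⇒  (1, 4)
     R1 -= 1·R0  ⇒  (0, 6)
[2] R1 /= 6  ⇒  (0, 1)
     R0 -= 4·R1  ⇒  (1, 0)

pivot columns: 0, 1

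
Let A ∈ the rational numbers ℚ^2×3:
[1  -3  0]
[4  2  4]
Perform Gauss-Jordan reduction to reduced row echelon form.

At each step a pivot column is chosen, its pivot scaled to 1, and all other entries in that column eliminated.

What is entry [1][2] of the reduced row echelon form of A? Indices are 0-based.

step 1: normalize row 0 (÷1) = (1, -3, 0)
  row 1: subtract 4×row0 = (0, 14, 4)
step 2: normalize row 1 (÷14) = (0, 1, 2/7)
  row 0: subtract -3×row1 = (1, 0, 6/7)

M[1][2] = 2/7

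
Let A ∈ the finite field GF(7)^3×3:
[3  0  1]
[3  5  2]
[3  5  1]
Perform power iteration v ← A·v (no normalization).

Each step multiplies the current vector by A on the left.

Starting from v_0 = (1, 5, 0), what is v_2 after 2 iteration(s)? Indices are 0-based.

v_0 = (1, 5, 0).
v_1 = A·v_0 = (3, 0, 0).
v_2 = A·v_1 = (2, 2, 2).

v_2 = (2, 2, 2)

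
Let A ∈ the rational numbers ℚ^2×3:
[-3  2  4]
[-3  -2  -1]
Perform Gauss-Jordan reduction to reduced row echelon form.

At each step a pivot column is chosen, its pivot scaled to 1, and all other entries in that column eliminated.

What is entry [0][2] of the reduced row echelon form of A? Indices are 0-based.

[1] R0 /= -3  ⇒  (1, -2/3, -4/3)
     R1 -= -3·R0  ⇒  (0, -4, -5)
[2] R1 /= -4  ⇒  (0, 1, 5/4)
     R0 -= -2/3·R1  ⇒  (1, 0, -1/2)

M[0][2] = -1/2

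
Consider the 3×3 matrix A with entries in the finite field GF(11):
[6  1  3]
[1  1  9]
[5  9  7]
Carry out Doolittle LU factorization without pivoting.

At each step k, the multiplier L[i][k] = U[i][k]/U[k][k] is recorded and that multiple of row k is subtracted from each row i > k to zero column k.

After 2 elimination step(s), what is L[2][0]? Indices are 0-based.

[col 0] pivot 6
  R1 -= 2*R0 → (0, 10, 3)  (L[1][0] := 2)
  R2 -= 10*R0 → (0, 10, 10)  (L[2][0] := 10)
[col 1] pivot 10
  R2 -= 1*R1 → (0, 0, 7)  (L[2][1] := 1)

L[2][0] = 10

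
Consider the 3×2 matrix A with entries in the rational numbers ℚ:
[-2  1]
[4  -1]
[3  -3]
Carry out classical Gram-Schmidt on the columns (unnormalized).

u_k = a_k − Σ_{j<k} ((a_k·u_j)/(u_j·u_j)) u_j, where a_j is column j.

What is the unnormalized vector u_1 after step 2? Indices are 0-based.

u_1 = (-1/29, 31/29, -42/29)

Step 1: u_0 = a_0 = (-2, 4, 3).
Step 2: u_1 = a_1 − (-15/29)·u_0 = (-1/29, 31/29, -42/29).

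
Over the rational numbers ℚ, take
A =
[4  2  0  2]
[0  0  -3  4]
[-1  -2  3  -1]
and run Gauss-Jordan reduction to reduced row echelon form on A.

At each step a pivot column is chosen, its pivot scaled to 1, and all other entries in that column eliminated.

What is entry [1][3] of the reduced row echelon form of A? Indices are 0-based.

M[1][3] = -7/3

pivot(0,0)=4: scale R0 → (1, 1/2, 0, 1/2)
  clear (2,0): R2 −= (-1)R0 → (0, -3/2, 3, -1/2)
pivot(1,1): swap R1↔R2
pivot(1,1)=-3/2: scale R1 → (0, 1, -2, 1/3)
  clear (0,1): R0 −= (1/2)R1 → (1, 0, 1, 1/3)
pivot(2,2)=-3: scale R2 → (0, 0, 1, -4/3)
  clear (0,2): R0 −= (1)R2 → (1, 0, 0, 5/3)
  clear (1,2): R1 −= (-2)R2 → (0, 1, 0, -7/3)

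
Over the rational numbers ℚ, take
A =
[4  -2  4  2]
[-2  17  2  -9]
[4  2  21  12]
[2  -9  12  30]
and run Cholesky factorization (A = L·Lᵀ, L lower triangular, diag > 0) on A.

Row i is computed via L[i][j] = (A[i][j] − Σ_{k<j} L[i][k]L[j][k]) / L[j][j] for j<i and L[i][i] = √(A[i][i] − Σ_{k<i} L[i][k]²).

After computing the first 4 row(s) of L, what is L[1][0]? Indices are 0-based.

Step 1: L[0][0] = √(4) = 2.
  L[1][0] = (-2) / L[0][0] = -1.
Step 2: L[1][1] = √(16) = 4.
  L[2][0] = (4) / L[0][0] = 2.
  L[2][1] = (4) / L[1][1] = 1.
Step 3: L[2][2] = √(16) = 4.
  L[3][0] = (2) / L[0][0] = 1.
  L[3][1] = (-8) / L[1][1] = -2.
  L[3][2] = (12) / L[2][2] = 3.
Step 4: L[3][3] = √(16) = 4.

L[1][0] = -1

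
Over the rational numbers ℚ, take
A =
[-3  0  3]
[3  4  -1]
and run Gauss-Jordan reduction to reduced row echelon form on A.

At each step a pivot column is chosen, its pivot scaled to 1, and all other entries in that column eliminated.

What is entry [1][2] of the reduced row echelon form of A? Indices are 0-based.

step 1: normalize row 0 (÷-3) = (1, 0, -1)
  row 1: subtract 3×row0 = (0, 4, 2)
step 2: normalize row 1 (÷4) = (0, 1, 1/2)

M[1][2] = 1/2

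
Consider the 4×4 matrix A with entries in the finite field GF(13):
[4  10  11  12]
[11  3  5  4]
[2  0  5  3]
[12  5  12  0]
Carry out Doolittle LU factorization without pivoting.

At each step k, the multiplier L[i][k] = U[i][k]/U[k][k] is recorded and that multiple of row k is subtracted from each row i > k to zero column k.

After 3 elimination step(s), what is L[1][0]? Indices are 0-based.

L[1][0] = 6

k=0: U[0][0]=4
  eliminate (1,0): mult=6, new row 1: (0, 8, 4, 10); set L[1][0]=6
  eliminate (2,0): mult=7, new row 2: (0, 8, 6, 10); set L[2][0]=7
  eliminate (3,0): mult=3, new row 3: (0, 1, 5, 3); set L[3][0]=3
k=1: U[1][1]=8
  eliminate (2,1): mult=1, new row 2: (0, 0, 2, 0); set L[2][1]=1
  eliminate (3,1): mult=5, new row 3: (0, 0, 11, 5); set L[3][1]=5
k=2: U[2][2]=2
  eliminate (3,2): mult=12, new row 3: (0, 0, 0, 5); set L[3][2]=12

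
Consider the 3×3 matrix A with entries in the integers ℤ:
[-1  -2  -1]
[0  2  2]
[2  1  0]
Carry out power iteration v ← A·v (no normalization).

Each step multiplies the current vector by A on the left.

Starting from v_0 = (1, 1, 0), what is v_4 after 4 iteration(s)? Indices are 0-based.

v_0 = (1, 1, 0).
v_1 = A·v_0 = (-3, 2, 3).
v_2 = A·v_1 = (-4, 10, -4).
v_3 = A·v_2 = (-12, 12, 2).
v_4 = A·v_3 = (-14, 28, -12).

v_4 = (-14, 28, -12)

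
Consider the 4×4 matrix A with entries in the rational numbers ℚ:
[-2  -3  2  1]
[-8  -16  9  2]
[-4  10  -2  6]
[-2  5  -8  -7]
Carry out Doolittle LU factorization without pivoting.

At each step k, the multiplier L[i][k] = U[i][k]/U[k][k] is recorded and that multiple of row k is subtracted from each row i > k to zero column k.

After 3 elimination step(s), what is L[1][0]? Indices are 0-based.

k=0: U[0][0]=-2
  eliminate (1,0): mult=4, new row 1: (0, -4, 1, -2); set L[1][0]=4
  eliminate (2,0): mult=2, new row 2: (0, 16, -6, 4); set L[2][0]=2
  eliminate (3,0): mult=1, new row 3: (0, 8, -10, -8); set L[3][0]=1
k=1: U[1][1]=-4
  eliminate (2,1): mult=-4, new row 2: (0, 0, -2, -4); set L[2][1]=-4
  eliminate (3,1): mult=-2, new row 3: (0, 0, -8, -12); set L[3][1]=-2
k=2: U[2][2]=-2
  eliminate (3,2): mult=4, new row 3: (0, 0, 0, 4); set L[3][2]=4

L[1][0] = 4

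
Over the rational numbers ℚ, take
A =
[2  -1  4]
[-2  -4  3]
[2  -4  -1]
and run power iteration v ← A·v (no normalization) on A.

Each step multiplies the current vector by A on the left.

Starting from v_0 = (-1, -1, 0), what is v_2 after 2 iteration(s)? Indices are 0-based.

v_0 = (-1, -1, 0).
v_1 = A·v_0 = (-1, 6, 2).
v_2 = A·v_1 = (0, -16, -28).

v_2 = (0, -16, -28)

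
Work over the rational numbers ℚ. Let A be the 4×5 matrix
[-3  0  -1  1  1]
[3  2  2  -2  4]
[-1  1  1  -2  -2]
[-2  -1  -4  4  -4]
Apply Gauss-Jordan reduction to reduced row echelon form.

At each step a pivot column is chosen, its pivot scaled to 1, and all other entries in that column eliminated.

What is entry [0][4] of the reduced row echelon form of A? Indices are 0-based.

M[0][4] = -10/17

step 1: normalize row 0 (÷-3) = (1, 0, 1/3, -1/3, -1/3)
  row 1: subtract 3×row0 = (0, 2, 1, -1, 5)
  row 2: subtract -1×row0 = (0, 1, 4/3, -7/3, -7/3)
  row 3: subtract -2×row0 = (0, -1, -10/3, 10/3, -14/3)
step 2: normalize row 1 (÷2) = (0, 1, 1/2, -1/2, 5/2)
  row 2: subtract 1×row1 = (0, 0, 5/6, -11/6, -29/6)
  row 3: subtract -1×row1 = (0, 0, -17/6, 17/6, -13/6)
step 3: normalize row 2 (÷5/6) = (0, 0, 1, -11/5, -29/5)
  row 0: subtract 1/3×row2 = (1, 0, 0, 2/5, 8/5)
  row 1: subtract 1/2×row2 = (0, 1, 0, 3/5, 27/5)
  row 3: subtract -17/6×row2 = (0, 0, 0, -17/5, -93/5)
step 4: normalize row 3 (÷-17/5) = (0, 0, 0, 1, 93/17)
  row 0: subtract 2/5×row3 = (1, 0, 0, 0, -10/17)
  row 1: subtract 3/5×row3 = (0, 1, 0, 0, 36/17)
  row 2: subtract -11/5×row3 = (0, 0, 1, 0, 106/17)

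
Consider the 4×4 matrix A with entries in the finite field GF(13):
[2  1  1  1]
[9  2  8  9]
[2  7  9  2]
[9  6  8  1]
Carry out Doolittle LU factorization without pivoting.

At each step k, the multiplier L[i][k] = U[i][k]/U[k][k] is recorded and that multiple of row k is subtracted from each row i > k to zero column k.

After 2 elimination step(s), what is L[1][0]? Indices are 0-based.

Step 1: pivot at (0,0) is 2.
  row1 ← row1 − (11)·row0  ⇒  L[1][0]=11, U row1=(0, 4, 10, 11)
  row2 ← row2 − (1)·row0  ⇒  L[2][0]=1, U row2=(0, 6, 8, 1)
  row3 ← row3 − (11)·row0  ⇒  L[3][0]=11, U row3=(0, 8, 10, 3)
Step 2: pivot at (1,1) is 4.
  row2 ← row2 − (8)·row1  ⇒  L[2][1]=8, U row2=(0, 0, 6, 4)
  row3 ← row3 − (2)·row1  ⇒  L[3][1]=2, U row3=(0, 0, 3, 7)

L[1][0] = 11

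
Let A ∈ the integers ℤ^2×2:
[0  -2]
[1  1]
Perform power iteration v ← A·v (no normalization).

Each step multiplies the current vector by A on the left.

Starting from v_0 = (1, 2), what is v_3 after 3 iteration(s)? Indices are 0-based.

v_0 = (1, 2).
v_1 = A·v_0 = (-4, 3).
v_2 = A·v_1 = (-6, -1).
v_3 = A·v_2 = (2, -7).

v_3 = (2, -7)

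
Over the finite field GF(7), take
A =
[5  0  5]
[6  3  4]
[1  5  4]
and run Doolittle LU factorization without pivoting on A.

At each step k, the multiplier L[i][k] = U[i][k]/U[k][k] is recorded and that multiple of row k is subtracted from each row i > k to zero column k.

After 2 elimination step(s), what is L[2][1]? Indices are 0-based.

L[2][1] = 4

k=0: U[0][0]=5
  eliminate (1,0): mult=4, new row 1: (0, 3, 5); set L[1][0]=4
  eliminate (2,0): mult=3, new row 2: (0, 5, 3); set L[2][0]=3
k=1: U[1][1]=3
  eliminate (2,1): mult=4, new row 2: (0, 0, 4); set L[2][1]=4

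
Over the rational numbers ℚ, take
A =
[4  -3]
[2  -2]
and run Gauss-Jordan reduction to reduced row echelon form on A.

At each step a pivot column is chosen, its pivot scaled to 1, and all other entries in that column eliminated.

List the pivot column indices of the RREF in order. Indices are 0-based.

[1] R0 /= 4  ⇒  (1, -3/4)
     R1 -= 2·R0  ⇒  (0, -1/2)
[2] R1 /= -1/2  ⇒  (0, 1)
     R0 -= -3/4·R1  ⇒  (1, 0)

pivot columns: 0, 1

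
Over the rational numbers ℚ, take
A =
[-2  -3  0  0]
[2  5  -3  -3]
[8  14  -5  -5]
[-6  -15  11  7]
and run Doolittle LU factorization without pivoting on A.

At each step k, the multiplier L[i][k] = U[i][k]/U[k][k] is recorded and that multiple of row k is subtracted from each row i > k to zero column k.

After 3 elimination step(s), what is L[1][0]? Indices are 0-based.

L[1][0] = -1

Step 1: pivot at (0,0) is -2.
  row1 ← row1 − (-1)·row0  ⇒  L[1][0]=-1, U row1=(0, 2, -3, -3)
  row2 ← row2 − (-4)·row0  ⇒  L[2][0]=-4, U row2=(0, 2, -5, -5)
  row3 ← row3 − (3)·row0  ⇒  L[3][0]=3, U row3=(0, -6, 11, 7)
Step 2: pivot at (1,1) is 2.
  row2 ← row2 − (1)·row1  ⇒  L[2][1]=1, U row2=(0, 0, -2, -2)
  row3 ← row3 − (-3)·row1  ⇒  L[3][1]=-3, U row3=(0, 0, 2, -2)
Step 3: pivot at (2,2) is -2.
  row3 ← row3 − (-1)·row2  ⇒  L[3][2]=-1, U row3=(0, 0, 0, -4)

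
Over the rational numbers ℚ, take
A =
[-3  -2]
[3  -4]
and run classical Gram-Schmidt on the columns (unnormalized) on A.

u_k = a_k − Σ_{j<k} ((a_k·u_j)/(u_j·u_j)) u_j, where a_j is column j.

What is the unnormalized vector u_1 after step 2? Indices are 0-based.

u_1 = (-3, -3)

Step 1: u_0 = a_0 = (-3, 3).
Step 2: u_1 = a_1 − (-1/3)·u_0 = (-3, -3).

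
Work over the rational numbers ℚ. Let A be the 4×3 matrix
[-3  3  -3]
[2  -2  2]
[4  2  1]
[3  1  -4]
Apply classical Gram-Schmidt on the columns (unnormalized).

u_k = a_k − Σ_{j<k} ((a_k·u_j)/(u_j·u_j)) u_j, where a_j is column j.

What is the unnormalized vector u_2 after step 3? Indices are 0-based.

Step 1: u_0 = a_0 = (-3, 2, 4, 3).
Step 2: u_1 = a_1 − (-1/19)·u_0 = (54/19, -36/19, 42/19, 22/19).
Step 3: u_2 = a_2 − (5/38)·u_0 − (-14/17)·u_1 = (-9/34, 3/17, 39/17, -117/34).

u_2 = (-9/34, 3/17, 39/17, -117/34)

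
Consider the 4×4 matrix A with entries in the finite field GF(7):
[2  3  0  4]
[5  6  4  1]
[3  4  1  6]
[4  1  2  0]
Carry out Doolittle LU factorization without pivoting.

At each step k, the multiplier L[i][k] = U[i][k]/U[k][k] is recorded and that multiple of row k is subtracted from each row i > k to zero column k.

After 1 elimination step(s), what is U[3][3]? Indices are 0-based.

U[3][3] = 6

[col 0] pivot 2
  R1 -= 6*R0 → (0, 2, 4, 5)  (L[1][0] := 6)
  R2 -= 5*R0 → (0, 3, 1, 0)  (L[2][0] := 5)
  R3 -= 2*R0 → (0, 2, 2, 6)  (L[3][0] := 2)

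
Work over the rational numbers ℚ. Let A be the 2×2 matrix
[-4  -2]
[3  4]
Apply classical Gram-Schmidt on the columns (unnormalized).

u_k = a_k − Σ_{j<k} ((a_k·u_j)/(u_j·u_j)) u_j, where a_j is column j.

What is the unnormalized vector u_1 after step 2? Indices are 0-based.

Step 1: u_0 = a_0 = (-4, 3).
Step 2: u_1 = a_1 − (4/5)·u_0 = (6/5, 8/5).

u_1 = (6/5, 8/5)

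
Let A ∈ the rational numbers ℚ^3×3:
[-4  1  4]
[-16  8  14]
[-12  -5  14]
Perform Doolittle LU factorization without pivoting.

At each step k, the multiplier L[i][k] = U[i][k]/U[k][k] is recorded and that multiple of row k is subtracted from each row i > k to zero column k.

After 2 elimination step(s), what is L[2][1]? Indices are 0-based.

[col 0] pivot -4
  R1 -= 4*R0 → (0, 4, -2)  (L[1][0] := 4)
  R2 -= 3*R0 → (0, -8, 2)  (L[2][0] := 3)
[col 1] pivot 4
  R2 -= -2*R1 → (0, 0, -2)  (L[2][1] := -2)

L[2][1] = -2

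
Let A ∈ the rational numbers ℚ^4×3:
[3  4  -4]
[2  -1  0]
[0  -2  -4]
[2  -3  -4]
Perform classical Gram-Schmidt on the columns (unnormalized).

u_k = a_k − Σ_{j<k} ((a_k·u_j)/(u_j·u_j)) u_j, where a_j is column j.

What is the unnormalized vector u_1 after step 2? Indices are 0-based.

Step 1: u_0 = a_0 = (3, 2, 0, 2).
Step 2: u_1 = a_1 − (4/17)·u_0 = (56/17, -25/17, -2, -59/17).

u_1 = (56/17, -25/17, -2, -59/17)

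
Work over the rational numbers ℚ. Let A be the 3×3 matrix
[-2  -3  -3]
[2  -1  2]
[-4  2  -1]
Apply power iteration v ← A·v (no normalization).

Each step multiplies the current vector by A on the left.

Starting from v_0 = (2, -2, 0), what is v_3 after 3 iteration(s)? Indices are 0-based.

v_3 = (2, 86, -124)

v_0 = (2, -2, 0).
v_1 = A·v_0 = (2, 6, -12).
v_2 = A·v_1 = (14, -26, 16).
v_3 = A·v_2 = (2, 86, -124).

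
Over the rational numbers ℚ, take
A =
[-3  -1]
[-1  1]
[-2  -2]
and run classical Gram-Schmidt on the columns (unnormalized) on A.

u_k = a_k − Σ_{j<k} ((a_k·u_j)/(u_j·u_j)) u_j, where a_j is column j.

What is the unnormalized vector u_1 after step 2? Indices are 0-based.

u_1 = (2/7, 10/7, -8/7)

Step 1: u_0 = a_0 = (-3, -1, -2).
Step 2: u_1 = a_1 − (3/7)·u_0 = (2/7, 10/7, -8/7).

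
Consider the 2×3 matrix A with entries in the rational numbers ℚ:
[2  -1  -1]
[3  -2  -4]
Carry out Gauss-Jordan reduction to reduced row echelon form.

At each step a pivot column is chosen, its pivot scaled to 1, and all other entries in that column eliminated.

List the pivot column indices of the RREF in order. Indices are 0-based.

pivot columns: 0, 1

[1] R0 /= 2  ⇒  (1, -1/2, -1/2)
     R1 -= 3·R0  ⇒  (0, -1/2, -5/2)
[2] R1 /= -1/2  ⇒  (0, 1, 5)
     R0 -= -1/2·R1  ⇒  (1, 0, 2)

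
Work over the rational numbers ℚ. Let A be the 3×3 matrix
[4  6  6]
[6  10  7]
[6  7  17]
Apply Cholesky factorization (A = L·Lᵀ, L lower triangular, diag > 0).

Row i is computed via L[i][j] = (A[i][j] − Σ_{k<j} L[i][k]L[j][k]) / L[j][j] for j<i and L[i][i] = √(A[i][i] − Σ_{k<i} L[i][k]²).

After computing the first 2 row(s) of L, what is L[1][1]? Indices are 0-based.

Step 1: L[0][0] = √(4) = 2.
  L[1][0] = (6) / L[0][0] = 3.
Step 2: L[1][1] = √(1) = 1.

L[1][1] = 1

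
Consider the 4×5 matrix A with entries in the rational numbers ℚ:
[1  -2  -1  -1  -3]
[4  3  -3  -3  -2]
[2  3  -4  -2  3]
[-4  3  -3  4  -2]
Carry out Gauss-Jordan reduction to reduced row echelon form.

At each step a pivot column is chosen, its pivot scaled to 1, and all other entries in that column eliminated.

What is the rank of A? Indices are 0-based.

step 1: normalize row 0 (÷1) = (1, -2, -1, -1, -3)
  row 1: subtract 4×row0 = (0, 11, 1, 1, 10)
  row 2: subtract 2×row0 = (0, 7, -2, 0, 9)
  row 3: subtract -4×row0 = (0, -5, -7, 0, -14)
step 2: normalize row 1 (÷11) = (0, 1, 1/11, 1/11, 10/11)
  row 0: subtract -2×row1 = (1, 0, -9/11, -9/11, -13/11)
  row 2: subtract 7×row1 = (0, 0, -29/11, -7/11, 29/11)
  row 3: subtract -5×row1 = (0, 0, -72/11, 5/11, -104/11)
step 3: normalize row 2 (÷-29/11) = (0, 0, 1, 7/29, -1)
  row 0: subtract -9/11×row2 = (1, 0, 0, -18/29, -2)
  row 1: subtract 1/11×row2 = (0, 1, 0, 2/29, 1)
  row 3: subtract -72/11×row2 = (0, 0, 0, 59/29, -16)
step 4: normalize row 3 (÷59/29) = (0, 0, 0, 1, -464/59)
  row 0: subtract -18/29×row3 = (1, 0, 0, 0, -406/59)
  row 1: subtract 2/29×row3 = (0, 1, 0, 0, 91/59)
  row 2: subtract 7/29×row3 = (0, 0, 1, 0, 53/59)

rank = 4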